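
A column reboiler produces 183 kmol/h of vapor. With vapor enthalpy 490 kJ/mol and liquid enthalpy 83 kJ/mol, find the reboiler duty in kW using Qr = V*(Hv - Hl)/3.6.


Qr = 183 * (490 - 83) / 3.6 = 183 * 407 / 3.6 = 20690

20690 kW


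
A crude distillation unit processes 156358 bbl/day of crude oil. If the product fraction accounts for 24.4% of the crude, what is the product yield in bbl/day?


Crude throughput = 156358 bbl/day
Fraction yield = 24.4%
yield = throughput * fraction / 100
yield = 156358 * 24.4 / 100 = 38151.352

38151.352 bbl/day


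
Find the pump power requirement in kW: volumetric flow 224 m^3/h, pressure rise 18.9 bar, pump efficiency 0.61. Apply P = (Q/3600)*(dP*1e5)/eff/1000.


Q = 224 / 3600 = 0.0622222 m^3/s
P = 0.0622222 * (18.9 * 1e5) / 0.61 / 1000 = 192.8

192.8 kW


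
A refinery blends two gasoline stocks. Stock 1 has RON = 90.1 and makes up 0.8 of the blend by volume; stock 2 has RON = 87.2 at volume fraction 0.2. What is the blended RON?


Linear blending: RON_blend = sum(vi * RONi)
Contribution 1: 0.8 * 90.1 = 72.08
Contribution 2: 0.2 * 87.2 = 17.44
RON_blend = 72.08 + 17.44 = 89.52

89.52


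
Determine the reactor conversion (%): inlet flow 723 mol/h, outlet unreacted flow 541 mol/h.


X = (F_in - F_out) / F_in * 100
Moles reacted = 723 - 541 = 182
X = 182 / 723 * 100
= 0.2517 * 100
= 25.17 %

25.17 %


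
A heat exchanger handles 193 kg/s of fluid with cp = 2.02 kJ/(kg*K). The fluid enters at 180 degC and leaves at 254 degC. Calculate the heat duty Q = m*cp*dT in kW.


Q = m_dot * cp * delta_T
delta_T = 254 - 180 = 74 K
Q = 193 * 2.02 * 74
= 389.86 * 74
= 28849.64 kW

28849.64 kW


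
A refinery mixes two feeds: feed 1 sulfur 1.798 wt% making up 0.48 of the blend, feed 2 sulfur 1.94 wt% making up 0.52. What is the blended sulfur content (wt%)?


Linear sulfur blending: S_blend = x1*S1 + x2*S2
Contribution 1: 0.48 * 1.798 = 0.86304 wt%
Contribution 2: 0.52 * 1.94 = 1.0088 wt%
S_blend = 0.86304 + 1.0088 = 1.87184

1.87184 wt%


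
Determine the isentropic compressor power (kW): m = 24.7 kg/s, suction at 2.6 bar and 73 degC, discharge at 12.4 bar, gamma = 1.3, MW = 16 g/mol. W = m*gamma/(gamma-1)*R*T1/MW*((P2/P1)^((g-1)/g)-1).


Isentropic work: W = m*(gamma/(gamma-1))*(R*T1/MW)*((P2/P1)^((gamma-1)/gamma) - 1)
T1 = 73 + 273.15 = 346.15 K
Pressure ratio = 12.4 / 2.6 = 4.76923
Exponent = (1.3 - 1)/1.3 = 0.230769
(P2/P1)^exp - 1 = 4.76923^0.230769 - 1 = 0.434052
W = 24.7 * 1.3 / 0.3 * 8.314 * 346.15 / 16 * 0.434052 = 8356

8356 kW


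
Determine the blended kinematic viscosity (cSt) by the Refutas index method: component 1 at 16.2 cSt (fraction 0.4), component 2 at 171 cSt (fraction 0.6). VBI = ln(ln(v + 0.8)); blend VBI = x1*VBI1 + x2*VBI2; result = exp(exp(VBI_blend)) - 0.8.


Refutas method: VBN_i = 14.534*ln(ln(visc_i + 0.8)) + 10.975, blended linearly by mass fraction; since VBN is linear in VBI_i = ln(ln(visc_i + 0.8)) and the fractions sum to 1, blend VBI directly: visc = exp(exp(VBI_blend)) - 0.8
VBI_1 = ln(ln(16.2 + 0.8)) = 1.04141
VBI_2 = ln(ln(171 + 0.8)) = 1.63828
VBI_blend = 0.4 * 1.04141 + 0.6 * 1.63828 = 1.39953
visc_blend = exp(exp(1.39953)) - 0.8 = 56.79

56.79 cSt


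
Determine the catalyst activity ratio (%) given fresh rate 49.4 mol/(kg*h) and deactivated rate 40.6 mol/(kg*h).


Activity (%) = (rate_used / rate_fresh) * 100
rate_used = 40.6, rate_fresh = 49.4
= (40.6 / 49.4) * 100
= 0.8219 * 100 = 82.19

82.19 %


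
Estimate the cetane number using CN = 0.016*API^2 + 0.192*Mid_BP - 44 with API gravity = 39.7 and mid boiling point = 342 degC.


CN = 0.016 * 39.7^2 + 0.192 * 342 - 44
CN = 25.21744 + 65.664 - 44 = 46.88144

46.88144


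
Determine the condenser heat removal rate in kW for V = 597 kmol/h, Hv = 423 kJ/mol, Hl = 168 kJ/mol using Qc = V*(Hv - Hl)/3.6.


Qc = 597 * (423 - 168) / 3.6 = 597 * 255 / 3.6 = 42290

42290 kW


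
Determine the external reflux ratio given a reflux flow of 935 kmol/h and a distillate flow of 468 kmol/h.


Reflux ratio definition: R = L / D (liquid returned / distillate withdrawn)
L = 935 kmol/h, D = 468 kmol/h
R = 935 / 468 = 1.998

1.998


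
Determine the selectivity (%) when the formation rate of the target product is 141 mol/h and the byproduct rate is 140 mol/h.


Selectivity = desired / (desired + undesired) * 100
Total products = 141 + 140 = 281 mol/h
S = 141 / 281 * 100
= 0.5018 * 100
= 50.18 %

50.18 %


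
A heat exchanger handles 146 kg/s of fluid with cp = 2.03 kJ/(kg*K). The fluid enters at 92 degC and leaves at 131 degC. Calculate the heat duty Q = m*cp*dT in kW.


Q = m_dot * cp * delta_T
delta_T = 131 - 92 = 39 K
Q = 146 * 2.03 * 39
= 296.38 * 39
= 11558.82 kW

11558.82 kW


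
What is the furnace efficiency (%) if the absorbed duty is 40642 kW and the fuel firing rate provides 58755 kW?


Furnace efficiency = Q_absorbed / Q_fuel * 100
= 40642 / 58755 * 100 = 69.17

69.17 %


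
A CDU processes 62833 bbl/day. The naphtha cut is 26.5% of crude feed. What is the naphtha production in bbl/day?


Crude throughput = 62833 bbl/day
Fraction yield = 26.5%
yield = throughput * fraction / 100
yield = 62833 * 26.5 / 100 = 16650.745

16650.745 bbl/day


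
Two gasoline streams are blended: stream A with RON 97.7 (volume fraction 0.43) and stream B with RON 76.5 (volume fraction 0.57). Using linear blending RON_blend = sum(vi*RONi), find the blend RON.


Linear blending: RON_blend = sum(vi * RONi)
Contribution 1: 0.43 * 97.7 = 42.011
Contribution 2: 0.57 * 76.5 = 43.605
RON_blend = 42.011 + 43.605 = 85.616

85.616


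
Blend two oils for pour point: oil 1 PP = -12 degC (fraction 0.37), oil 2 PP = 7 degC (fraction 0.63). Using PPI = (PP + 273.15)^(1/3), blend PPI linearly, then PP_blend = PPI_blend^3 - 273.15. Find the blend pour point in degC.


PPI_1 = (-12 + 273.15)^(1/3) = 6.391901
PPI_2 = (7 + 273.15)^(1/3) = 6.543301
PPI_blend = 0.37 * 6.391901 + 0.63 * 6.543301 = 6.487283
PP_blend = 6.487283^3 - 273.15 = 273.0163 - 273.15 = -0.13

-0.13 degC


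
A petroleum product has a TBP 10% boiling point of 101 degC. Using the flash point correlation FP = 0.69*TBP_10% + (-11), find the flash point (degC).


FP = 0.69 * 101 + (-11) = 58.69

58.69 degC


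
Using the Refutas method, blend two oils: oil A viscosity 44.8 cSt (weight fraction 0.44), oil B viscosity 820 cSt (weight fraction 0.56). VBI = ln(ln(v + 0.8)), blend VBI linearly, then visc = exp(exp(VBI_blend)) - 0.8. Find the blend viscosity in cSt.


Refutas method: VBN_i = 14.534*ln(ln(visc_i + 0.8)) + 10.975, blended linearly by mass fraction; since VBN is linear in VBI_i = ln(ln(visc_i + 0.8)) and the fractions sum to 1, blend VBI directly: visc = exp(exp(VBI_blend)) - 0.8
VBI_1 = ln(ln(44.8 + 0.8)) = 1.34023
VBI_2 = ln(ln(820 + 0.8)) = 1.90364
VBI_blend = 0.44 * 1.34023 + 0.56 * 1.90364 = 1.65574
visc_blend = exp(exp(1.65574)) - 0.8 = 187.3

187.3 cSt


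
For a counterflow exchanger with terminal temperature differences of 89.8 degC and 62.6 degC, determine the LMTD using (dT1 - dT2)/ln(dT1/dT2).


LMTD = (dT1 - dT2) / ln(dT1/dT2)
= (89.8 - 62.6) / ln(89.8 / 62.6) = 27.2 / 0.36082 = 75.38

75.38 degC


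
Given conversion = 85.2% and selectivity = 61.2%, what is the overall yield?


Overall yield = conversion (%) * selectivity (%) / 100
Conversion = 85.2%, Selectivity = 61.2%
Y = 85.2 * 61.2 / 100
= 52.1424 %

52.1424 %


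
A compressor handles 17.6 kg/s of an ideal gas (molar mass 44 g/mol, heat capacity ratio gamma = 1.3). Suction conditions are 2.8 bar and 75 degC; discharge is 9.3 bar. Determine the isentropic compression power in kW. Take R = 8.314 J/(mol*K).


Isentropic work: W = m*(gamma/(gamma-1))*(R*T1/MW)*((P2/P1)^((gamma-1)/gamma) - 1)
T1 = 75 + 273.15 = 348.15 K
Pressure ratio = 9.3 / 2.8 = 3.32143
Exponent = (1.3 - 1)/1.3 = 0.230769
(P2/P1)^exp - 1 = 3.32143^0.230769 - 1 = 0.319185
W = 17.6 * 1.3 / 0.3 * 8.314 * 348.15 / 44 * 0.319185 = 1601

1601 kW


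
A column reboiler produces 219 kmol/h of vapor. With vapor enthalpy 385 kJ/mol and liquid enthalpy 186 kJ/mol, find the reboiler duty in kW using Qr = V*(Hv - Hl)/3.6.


Qr = 219 * (385 - 186) / 3.6 = 219 * 199 / 3.6 = 12110

12110 kW


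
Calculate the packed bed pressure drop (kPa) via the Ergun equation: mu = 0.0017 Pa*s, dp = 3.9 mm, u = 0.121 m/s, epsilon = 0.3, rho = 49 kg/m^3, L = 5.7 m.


dp = 3.9 mm = 0.0039 m
Viscous term = 150*0.0017*0.121*(1-0.3)^2 / (0.0039^2*0.3^3) = 36815.3
Inertial term = 1.75*49*0.121^2*(1-0.3) / (0.0039*0.3^3) = 8345.93
dP/L = 36815.3 + 8345.93 = 45161.2 Pa/m
dP = 45161.2 * 5.7 / 1000 = 257.4 kPa

257.4 kPa


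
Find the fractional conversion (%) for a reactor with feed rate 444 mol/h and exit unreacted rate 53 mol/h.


X = (F_in - F_out) / F_in * 100
Moles reacted = 444 - 53 = 391
X = 391 / 444 * 100
= 0.8806 * 100
= 88.06 %

88.06 %


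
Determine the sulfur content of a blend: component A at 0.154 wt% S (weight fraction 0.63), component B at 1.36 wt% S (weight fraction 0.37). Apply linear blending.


Linear sulfur blending: S_blend = x1*S1 + x2*S2
Contribution 1: 0.63 * 0.154 = 0.09702 wt%
Contribution 2: 0.37 * 1.36 = 0.5032 wt%
S_blend = 0.09702 + 0.5032 = 0.60022

0.60022 wt%


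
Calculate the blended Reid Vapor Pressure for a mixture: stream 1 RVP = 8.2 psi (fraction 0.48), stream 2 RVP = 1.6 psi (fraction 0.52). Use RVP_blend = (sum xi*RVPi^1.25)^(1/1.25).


Chevron index: RVP_blend = (sum xi*RVPi^1.25)^(1/1.25)
RVP^1.25 terms: 0.48 * 8.2^1.25 + 0.52 * 1.6^1.25 = 7.59626
RVP_blend = 7.59626^(1/1.25) = 5.064

5.064 psi


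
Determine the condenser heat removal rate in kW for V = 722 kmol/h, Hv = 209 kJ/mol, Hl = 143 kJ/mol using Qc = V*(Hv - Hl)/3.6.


Qc = 722 * (209 - 143) / 3.6 = 722 * 66 / 3.6 = 13240

13240 kW


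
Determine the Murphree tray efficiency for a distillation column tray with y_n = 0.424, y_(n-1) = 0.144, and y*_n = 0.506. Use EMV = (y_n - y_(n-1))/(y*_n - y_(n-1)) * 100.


Murphree vapor efficiency: EMV = (y_n - y_(n-1)) / (y*_n - y_(n-1)) * 100
EMV = (0.424 - 0.144) / (0.506 - 0.144) * 100 = 0.28 / 0.362 * 100 = 77.35

77.35 %


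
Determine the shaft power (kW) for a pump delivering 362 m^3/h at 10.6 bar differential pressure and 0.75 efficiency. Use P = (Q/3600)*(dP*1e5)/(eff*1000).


Q = 362 / 3600 = 0.100556 m^3/s
P = 0.100556 * (10.6 * 1e5) / 0.75 / 1000 = 142.1

142.1 kW


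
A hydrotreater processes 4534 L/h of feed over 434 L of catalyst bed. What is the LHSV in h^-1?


LHSV = volumetric feed rate / catalyst volume
= 4534 L/h / 434 L
= 10.45 h^-1

10.45 h^-1


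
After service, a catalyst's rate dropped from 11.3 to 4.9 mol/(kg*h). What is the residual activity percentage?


Activity (%) = (rate_used / rate_fresh) * 100
rate_used = 4.9, rate_fresh = 11.3
= (4.9 / 11.3) * 100
= 0.4336 * 100 = 43.36

43.36 %


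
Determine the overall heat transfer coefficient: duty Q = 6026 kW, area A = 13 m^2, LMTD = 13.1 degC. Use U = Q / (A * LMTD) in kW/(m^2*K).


From Q = U*A*LMTD, U = Q / (A * LMTD)
U = 6026 / (13 * 13.1) = 6026 / 170.3 = 35.38

35.38 kW/(m^2*K)


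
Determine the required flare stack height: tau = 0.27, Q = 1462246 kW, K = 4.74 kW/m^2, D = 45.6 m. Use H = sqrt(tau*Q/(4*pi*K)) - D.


tau*Q/(4*pi*K) = 0.27 * 1462246 / (4 * pi * 4.74) = 6628.21
sqrt(6628.21) = 81.4138
H = 81.4138 - 45.6 = 35.81

35.81 m


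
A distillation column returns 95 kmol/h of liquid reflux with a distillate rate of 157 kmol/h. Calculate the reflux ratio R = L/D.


Reflux ratio definition: R = L / D (liquid returned / distillate withdrawn)
L = 95 kmol/h, D = 157 kmol/h
R = 95 / 157 = 0.6051

0.6051


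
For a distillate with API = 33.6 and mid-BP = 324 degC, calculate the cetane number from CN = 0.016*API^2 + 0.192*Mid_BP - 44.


CN = 0.016 * 33.6^2 + 0.192 * 324 - 44
CN = 18.06336 + 62.208 - 44 = 36.27136

36.27136


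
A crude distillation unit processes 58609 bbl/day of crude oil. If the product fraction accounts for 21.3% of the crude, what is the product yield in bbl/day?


Crude throughput = 58609 bbl/day
Fraction yield = 21.3%
yield = throughput * fraction / 100
yield = 58609 * 21.3 / 100 = 12483.717

12483.717 bbl/day


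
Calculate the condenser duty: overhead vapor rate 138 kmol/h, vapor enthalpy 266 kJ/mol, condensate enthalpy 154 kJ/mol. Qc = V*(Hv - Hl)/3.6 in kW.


Qc = 138 * (266 - 154) / 3.6 = 138 * 112 / 3.6 = 4293

4293 kW


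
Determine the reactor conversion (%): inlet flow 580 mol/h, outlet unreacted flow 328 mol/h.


X = (F_in - F_out) / F_in * 100
Moles reacted = 580 - 328 = 252
X = 252 / 580 * 100
= 0.4345 * 100
= 43.45 %

43.45 %


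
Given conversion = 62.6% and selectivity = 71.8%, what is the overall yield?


Overall yield = conversion (%) * selectivity (%) / 100
Conversion = 62.6%, Selectivity = 71.8%
Y = 62.6 * 71.8 / 100
= 44.9468 %

44.9468 %


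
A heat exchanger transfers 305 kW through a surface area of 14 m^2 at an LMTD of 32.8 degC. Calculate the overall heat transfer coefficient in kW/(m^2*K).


From Q = U*A*LMTD, U = Q / (A * LMTD)
U = 305 / (14 * 32.8) = 305 / 459.2 = 0.6642

0.6642 kW/(m^2*K)


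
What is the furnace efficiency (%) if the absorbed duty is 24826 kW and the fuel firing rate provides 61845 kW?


Furnace efficiency = Q_absorbed / Q_fuel * 100
= 24826 / 61845 * 100 = 40.14

40.14 %


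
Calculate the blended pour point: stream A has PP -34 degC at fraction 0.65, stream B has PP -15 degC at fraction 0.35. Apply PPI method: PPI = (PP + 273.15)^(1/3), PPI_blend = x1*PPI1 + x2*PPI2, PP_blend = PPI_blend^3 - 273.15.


PPI_1 = (-34 + 273.15)^(1/3) = 6.20712
PPI_2 = (-15 + 273.15)^(1/3) = 6.36733
PPI_blend = 0.65 * 6.20712 + 0.35 * 6.36733 = 6.263193
PP_blend = 6.263193^3 - 273.15 = 245.6899 - 273.15 = -27.46

-27.46 degC


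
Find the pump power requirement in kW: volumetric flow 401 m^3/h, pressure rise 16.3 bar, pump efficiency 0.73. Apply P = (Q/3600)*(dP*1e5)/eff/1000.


Q = 401 / 3600 = 0.111389 m^3/s
P = 0.111389 * (16.3 * 1e5) / 0.73 / 1000 = 248.7

248.7 kW


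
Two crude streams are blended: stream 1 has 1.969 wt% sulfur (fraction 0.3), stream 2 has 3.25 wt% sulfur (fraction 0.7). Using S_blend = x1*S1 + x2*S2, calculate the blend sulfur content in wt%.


Linear sulfur blending: S_blend = x1*S1 + x2*S2
Contribution 1: 0.3 * 1.969 = 0.5907 wt%
Contribution 2: 0.7 * 3.25 = 2.275 wt%
S_blend = 0.5907 + 2.275 = 2.8657

2.8657 wt%


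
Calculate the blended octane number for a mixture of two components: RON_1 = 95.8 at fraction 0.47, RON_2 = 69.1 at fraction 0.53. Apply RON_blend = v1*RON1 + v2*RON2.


Linear blending: RON_blend = sum(vi * RONi)
Contribution 1: 0.47 * 95.8 = 45.026
Contribution 2: 0.53 * 69.1 = 36.623
RON_blend = 45.026 + 36.623 = 81.649

81.649


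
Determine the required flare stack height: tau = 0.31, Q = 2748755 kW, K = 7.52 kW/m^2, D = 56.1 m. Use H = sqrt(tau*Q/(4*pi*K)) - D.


tau*Q/(4*pi*K) = 0.31 * 2748755 / (4 * pi * 7.52) = 9017.17
sqrt(9017.17) = 94.9588
H = 94.9588 - 56.1 = 38.86

38.86 m


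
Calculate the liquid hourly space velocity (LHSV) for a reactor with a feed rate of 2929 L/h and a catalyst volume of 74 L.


LHSV = volumetric feed rate / catalyst volume
= 2929 L/h / 74 L
= 39.58 h^-1

39.58 h^-1


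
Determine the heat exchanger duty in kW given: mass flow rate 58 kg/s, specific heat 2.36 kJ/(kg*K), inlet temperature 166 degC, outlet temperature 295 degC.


Q = m_dot * cp * delta_T
delta_T = 295 - 166 = 129 K
Q = 58 * 2.36 * 129
= 136.88 * 129
= 17657.52 kW

17657.52 kW


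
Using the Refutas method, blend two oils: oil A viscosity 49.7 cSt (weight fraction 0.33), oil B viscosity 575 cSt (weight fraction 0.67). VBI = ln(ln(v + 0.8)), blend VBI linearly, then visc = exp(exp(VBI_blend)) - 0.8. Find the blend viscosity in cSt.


Refutas method: VBN_i = 14.534*ln(ln(visc_i + 0.8)) + 10.975, blended linearly by mass fraction; since VBN is linear in VBI_i = ln(ln(visc_i + 0.8)) and the fractions sum to 1, blend VBI directly: visc = exp(exp(VBI_blend)) - 0.8
VBI_1 = ln(ln(49.7 + 0.8)) = 1.36659
VBI_2 = ln(ln(575 + 0.8)) = 1.84936
VBI_blend = 0.33 * 1.36659 + 0.67 * 1.84936 = 1.69005
visc_blend = exp(exp(1.69005)) - 0.8 = 225.0

225.0 cSt


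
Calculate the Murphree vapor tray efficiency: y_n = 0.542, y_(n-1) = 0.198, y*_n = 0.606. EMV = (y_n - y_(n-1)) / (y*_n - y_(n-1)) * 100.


Murphree vapor efficiency: EMV = (y_n - y_(n-1)) / (y*_n - y_(n-1)) * 100
EMV = (0.542 - 0.198) / (0.606 - 0.198) * 100 = 0.344 / 0.408 * 100 = 84.31

84.31 %


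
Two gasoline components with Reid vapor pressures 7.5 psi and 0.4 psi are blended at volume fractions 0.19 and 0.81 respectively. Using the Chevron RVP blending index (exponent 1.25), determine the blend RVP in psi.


Chevron index: RVP_blend = (sum xi*RVPi^1.25)^(1/1.25)
RVP^1.25 terms: 0.19 * 7.5^1.25 + 0.81 * 0.4^1.25 = 2.61587
RVP_blend = 2.61587^(1/1.25) = 2.158

2.158 psi


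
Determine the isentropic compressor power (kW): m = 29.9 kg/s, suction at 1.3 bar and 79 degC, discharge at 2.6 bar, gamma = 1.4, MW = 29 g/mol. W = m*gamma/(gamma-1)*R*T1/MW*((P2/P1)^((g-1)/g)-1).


Isentropic work: W = m*(gamma/(gamma-1))*(R*T1/MW)*((P2/P1)^((gamma-1)/gamma) - 1)
T1 = 79 + 273.15 = 352.15 K
Pressure ratio = 2.6 / 1.3 = 2
Exponent = (1.4 - 1)/1.4 = 0.285714
(P2/P1)^exp - 1 = 2^0.285714 - 1 = 0.219013
W = 29.9 * 1.4 / 0.4 * 8.314 * 352.15 / 29 * 0.219013 = 2314

2314 kW


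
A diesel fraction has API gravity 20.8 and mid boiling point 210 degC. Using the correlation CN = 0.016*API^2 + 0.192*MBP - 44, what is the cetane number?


CN = 0.016 * 20.8^2 + 0.192 * 210 - 44
CN = 6.92224 + 40.32 - 44 = 3.24224

3.24224


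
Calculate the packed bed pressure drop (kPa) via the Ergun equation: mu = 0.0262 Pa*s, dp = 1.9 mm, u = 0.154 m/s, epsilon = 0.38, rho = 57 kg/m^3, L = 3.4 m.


dp = 1.9 mm = 0.0019 m
Viscous term = 150*0.0262*0.154*(1-0.38)^2 / (0.0019^2*0.38^3) = 1174460
Inertial term = 1.75*57*0.154^2*(1-0.38) / (0.0019*0.38^3) = 14068.3
dP/L = 1174460 + 14068.3 = 1188530 Pa/m
dP = 1188530 * 3.4 / 1000 = 4041 kPa

4041 kPa


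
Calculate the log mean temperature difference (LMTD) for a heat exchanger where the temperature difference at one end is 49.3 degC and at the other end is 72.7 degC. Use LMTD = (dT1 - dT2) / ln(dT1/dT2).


LMTD = (dT1 - dT2) / ln(dT1/dT2)
= (49.3 - 72.7) / ln(49.3 / 72.7) = -23.4 / -0.388417 = 60.24

60.24 degC


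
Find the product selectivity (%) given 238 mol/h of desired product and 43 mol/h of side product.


Selectivity = desired / (desired + undesired) * 100
Total products = 238 + 43 = 281 mol/h
S = 238 / 281 * 100
= 0.8470 * 100
= 84.70 %

84.70 %


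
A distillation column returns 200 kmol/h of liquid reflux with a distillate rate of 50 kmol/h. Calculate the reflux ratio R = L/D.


Reflux ratio definition: R = L / D (liquid returned / distillate withdrawn)
L = 200 kmol/h, D = 50 kmol/h
R = 200 / 50 = 4.000

4.000


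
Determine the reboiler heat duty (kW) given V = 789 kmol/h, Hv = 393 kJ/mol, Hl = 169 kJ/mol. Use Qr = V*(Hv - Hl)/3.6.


Qr = 789 * (393 - 169) / 3.6 = 789 * 224 / 3.6 = 49090

49090 kW


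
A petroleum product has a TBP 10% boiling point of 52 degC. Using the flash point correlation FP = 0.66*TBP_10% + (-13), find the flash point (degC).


FP = 0.66 * 52 + (-13) = 21.32

21.32 degC


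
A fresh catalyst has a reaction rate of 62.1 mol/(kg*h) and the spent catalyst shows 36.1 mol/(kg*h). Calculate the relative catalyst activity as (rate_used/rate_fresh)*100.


Activity (%) = (rate_used / rate_fresh) * 100
rate_used = 36.1, rate_fresh = 62.1
= (36.1 / 62.1) * 100
= 0.5813 * 100 = 58.13

58.13 %


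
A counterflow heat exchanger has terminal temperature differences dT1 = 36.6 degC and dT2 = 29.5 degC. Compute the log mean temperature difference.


LMTD = (dT1 - dT2) / ln(dT1/dT2)
= (36.6 - 29.5) / ln(36.6 / 29.5) = 7.1 / 0.215658 = 32.92

32.92 degC


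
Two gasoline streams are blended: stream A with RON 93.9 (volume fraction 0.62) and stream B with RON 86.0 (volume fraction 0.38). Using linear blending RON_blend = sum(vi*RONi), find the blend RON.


Linear blending: RON_blend = sum(vi * RONi)
Contribution 1: 0.62 * 93.9 = 58.218
Contribution 2: 0.38 * 86.0 = 32.68
RON_blend = 58.218 + 32.68 = 90.898

90.898


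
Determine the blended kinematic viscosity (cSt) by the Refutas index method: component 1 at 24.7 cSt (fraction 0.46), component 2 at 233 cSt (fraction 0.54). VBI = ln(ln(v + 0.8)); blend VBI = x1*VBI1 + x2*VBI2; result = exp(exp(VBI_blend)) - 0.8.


Refutas method: VBN_i = 14.534*ln(ln(visc_i + 0.8)) + 10.975, blended linearly by mass fraction; since VBN is linear in VBI_i = ln(ln(visc_i + 0.8)) and the fractions sum to 1, blend VBI directly: visc = exp(exp(VBI_blend)) - 0.8
VBI_1 = ln(ln(24.7 + 0.8)) = 1.17517
VBI_2 = ln(ln(233 + 0.8)) = 1.69643
VBI_blend = 0.46 * 1.17517 + 0.54 * 1.69643 = 1.45665
visc_blend = exp(exp(1.45665)) - 0.8 = 72.28

72.28 cSt


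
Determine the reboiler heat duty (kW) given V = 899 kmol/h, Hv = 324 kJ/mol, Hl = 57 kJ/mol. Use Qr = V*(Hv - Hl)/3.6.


Qr = 899 * (324 - 57) / 3.6 = 899 * 267 / 3.6 = 66680

66680 kW


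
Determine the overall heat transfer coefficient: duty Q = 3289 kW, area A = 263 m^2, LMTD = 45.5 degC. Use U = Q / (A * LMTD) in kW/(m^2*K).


From Q = U*A*LMTD, U = Q / (A * LMTD)
U = 3289 / (263 * 45.5) = 3289 / 11966.5 = 0.2749

0.2749 kW/(m^2*K)


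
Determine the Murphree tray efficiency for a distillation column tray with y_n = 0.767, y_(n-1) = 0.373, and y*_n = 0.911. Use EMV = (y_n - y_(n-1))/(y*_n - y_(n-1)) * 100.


Murphree vapor efficiency: EMV = (y_n - y_(n-1)) / (y*_n - y_(n-1)) * 100
EMV = (0.767 - 0.373) / (0.911 - 0.373) * 100 = 0.394 / 0.538 * 100 = 73.23

73.23 %


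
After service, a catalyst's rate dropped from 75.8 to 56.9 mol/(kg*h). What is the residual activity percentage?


Activity (%) = (rate_used / rate_fresh) * 100
rate_used = 56.9, rate_fresh = 75.8
= (56.9 / 75.8) * 100
= 0.7507 * 100 = 75.07

75.07 %


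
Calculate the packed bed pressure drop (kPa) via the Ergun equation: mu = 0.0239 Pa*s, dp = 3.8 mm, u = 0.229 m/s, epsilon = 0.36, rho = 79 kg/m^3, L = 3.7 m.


dp = 3.8 mm = 0.0038 m
Viscous term = 150*0.0239*0.229*(1-0.36)^2 / (0.0038^2*0.36^3) = 499126
Inertial term = 1.75*79*0.229^2*(1-0.36) / (0.0038*0.36^3) = 26171.3
dP/L = 499126 + 26171.3 = 525297 Pa/m
dP = 525297 * 3.7 / 1000 = 1944 kPa

1944 kPa


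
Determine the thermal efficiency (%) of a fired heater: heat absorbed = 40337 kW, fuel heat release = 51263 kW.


Furnace efficiency = Q_absorbed / Q_fuel * 100
= 40337 / 51263 * 100 = 78.69

78.69 %


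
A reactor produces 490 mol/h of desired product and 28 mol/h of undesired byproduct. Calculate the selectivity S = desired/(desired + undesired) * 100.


Selectivity = desired / (desired + undesired) * 100
Total products = 490 + 28 = 518 mol/h
S = 490 / 518 * 100
= 0.9459 * 100
= 94.59 %

94.59 %


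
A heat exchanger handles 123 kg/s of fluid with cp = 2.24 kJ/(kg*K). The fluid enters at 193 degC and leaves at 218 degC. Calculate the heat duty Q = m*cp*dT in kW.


Q = m_dot * cp * delta_T
delta_T = 218 - 193 = 25 K
Q = 123 * 2.24 * 25
= 275.52 * 25
= 6888 kW

6888 kW


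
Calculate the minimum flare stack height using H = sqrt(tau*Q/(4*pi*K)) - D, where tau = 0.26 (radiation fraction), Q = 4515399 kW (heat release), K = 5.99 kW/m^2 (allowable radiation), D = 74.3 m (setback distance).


tau*Q/(4*pi*K) = 0.26 * 4515399 / (4 * pi * 5.99) = 15596.7
sqrt(15596.7) = 124.887
H = 124.887 - 74.3 = 50.59

50.59 m


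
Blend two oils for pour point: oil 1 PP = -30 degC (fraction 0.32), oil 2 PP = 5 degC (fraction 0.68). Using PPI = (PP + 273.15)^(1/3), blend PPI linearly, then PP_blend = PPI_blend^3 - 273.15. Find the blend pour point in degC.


PPI_1 = (-30 + 273.15)^(1/3) = 6.241535
PPI_2 = (5 + 273.15)^(1/3) = 6.527693
PPI_blend = 0.32 * 6.241535 + 0.68 * 6.527693 = 6.436122
PP_blend = 6.436122^3 - 273.15 = 266.6078 - 273.15 = -6.54

-6.54 degC


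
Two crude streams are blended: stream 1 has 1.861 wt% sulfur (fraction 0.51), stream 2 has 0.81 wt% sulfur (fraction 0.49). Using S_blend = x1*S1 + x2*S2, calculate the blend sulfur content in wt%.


Linear sulfur blending: S_blend = x1*S1 + x2*S2
Contribution 1: 0.51 * 1.861 = 0.94911 wt%
Contribution 2: 0.49 * 0.81 = 0.3969 wt%
S_blend = 0.94911 + 0.3969 = 1.34601

1.34601 wt%


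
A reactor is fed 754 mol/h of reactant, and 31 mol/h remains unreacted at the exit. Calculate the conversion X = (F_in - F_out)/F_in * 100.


X = (F_in - F_out) / F_in * 100
Moles reacted = 754 - 31 = 723
X = 723 / 754 * 100
= 0.9589 * 100
= 95.89 %

95.89 %


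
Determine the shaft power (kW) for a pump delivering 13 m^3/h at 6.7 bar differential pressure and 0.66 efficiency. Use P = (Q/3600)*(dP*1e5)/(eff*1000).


Q = 13 / 3600 = 0.00361111 m^3/s
P = 0.00361111 * (6.7 * 1e5) / 0.66 / 1000 = 3.666

3.666 kW


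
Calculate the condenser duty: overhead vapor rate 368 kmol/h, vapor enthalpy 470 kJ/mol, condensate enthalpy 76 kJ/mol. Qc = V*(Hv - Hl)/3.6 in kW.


Qc = 368 * (470 - 76) / 3.6 = 368 * 394 / 3.6 = 40280

40280 kW


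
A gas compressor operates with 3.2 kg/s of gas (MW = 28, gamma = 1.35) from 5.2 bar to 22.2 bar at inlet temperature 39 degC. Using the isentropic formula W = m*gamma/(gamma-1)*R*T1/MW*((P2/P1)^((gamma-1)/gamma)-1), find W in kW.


Isentropic work: W = m*(gamma/(gamma-1))*(R*T1/MW)*((P2/P1)^((gamma-1)/gamma) - 1)
T1 = 39 + 273.15 = 312.15 K
Pressure ratio = 22.2 / 5.2 = 4.26923
Exponent = (1.35 - 1)/1.35 = 0.259259
(P2/P1)^exp - 1 = 4.26923^0.259259 - 1 = 0.45688
W = 3.2 * 1.35 / 0.35 * 8.314 * 312.15 / 28 * 0.45688 = 522.7

522.7 kW


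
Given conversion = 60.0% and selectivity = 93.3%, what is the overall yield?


Overall yield = conversion (%) * selectivity (%) / 100
Conversion = 60.0%, Selectivity = 93.3%
Y = 60.0 * 93.3 / 100
= 55.98 %

55.98 %


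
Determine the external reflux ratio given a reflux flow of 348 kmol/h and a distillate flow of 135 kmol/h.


Reflux ratio definition: R = L / D (liquid returned / distillate withdrawn)
L = 348 kmol/h, D = 135 kmol/h
R = 348 / 135 = 2.578

2.578


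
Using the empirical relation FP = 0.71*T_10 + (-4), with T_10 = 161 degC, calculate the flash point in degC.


FP = 0.71 * 161 + (-4) = 110.31

110.31 degC


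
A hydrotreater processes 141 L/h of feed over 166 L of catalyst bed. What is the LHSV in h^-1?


LHSV = volumetric feed rate / catalyst volume
= 141 L/h / 166 L
= 0.8494 h^-1

0.8494 h^-1


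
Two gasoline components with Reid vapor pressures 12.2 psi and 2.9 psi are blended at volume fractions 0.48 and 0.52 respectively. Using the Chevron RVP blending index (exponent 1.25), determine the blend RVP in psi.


Chevron index: RVP_blend = (sum xi*RVPi^1.25)^(1/1.25)
RVP^1.25 terms: 0.48 * 12.2^1.25 + 0.52 * 2.9^1.25 = 12.9123
RVP_blend = 12.9123^(1/1.25) = 7.741

7.741 psi


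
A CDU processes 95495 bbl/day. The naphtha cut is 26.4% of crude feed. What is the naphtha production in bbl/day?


Crude throughput = 95495 bbl/day
Fraction yield = 26.4%
yield = throughput * fraction / 100
yield = 95495 * 26.4 / 100 = 25210.68

25210.68 bbl/day


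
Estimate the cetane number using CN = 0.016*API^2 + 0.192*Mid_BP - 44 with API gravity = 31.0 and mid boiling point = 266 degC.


CN = 0.016 * 31.0^2 + 0.192 * 266 - 44
CN = 15.376 + 51.072 - 44 = 22.448

22.448


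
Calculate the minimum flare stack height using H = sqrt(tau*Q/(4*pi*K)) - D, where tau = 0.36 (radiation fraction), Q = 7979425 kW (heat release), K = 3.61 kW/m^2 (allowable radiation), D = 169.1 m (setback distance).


tau*Q/(4*pi*K) = 0.36 * 7979425 / (4 * pi * 3.61) = 63322.4
sqrt(63322.4) = 251.639
H = 251.639 - 169.1 = 82.54

82.54 m


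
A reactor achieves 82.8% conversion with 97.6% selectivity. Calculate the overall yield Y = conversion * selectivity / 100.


Overall yield = conversion (%) * selectivity (%) / 100
Conversion = 82.8%, Selectivity = 97.6%
Y = 82.8 * 97.6 / 100
= 80.8128 %

80.8128 %


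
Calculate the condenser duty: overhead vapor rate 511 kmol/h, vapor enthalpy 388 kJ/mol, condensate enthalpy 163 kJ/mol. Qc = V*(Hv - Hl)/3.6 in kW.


Qc = 511 * (388 - 163) / 3.6 = 511 * 225 / 3.6 = 31940

31940 kW


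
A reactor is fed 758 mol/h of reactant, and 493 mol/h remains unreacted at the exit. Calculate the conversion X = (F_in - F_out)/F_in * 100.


X = (F_in - F_out) / F_in * 100
Moles reacted = 758 - 493 = 265
X = 265 / 758 * 100
= 0.3496 * 100
= 34.96 %

34.96 %


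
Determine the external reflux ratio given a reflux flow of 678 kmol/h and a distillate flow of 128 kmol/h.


Reflux ratio definition: R = L / D (liquid returned / distillate withdrawn)
L = 678 kmol/h, D = 128 kmol/h
R = 678 / 128 = 5.297

5.297


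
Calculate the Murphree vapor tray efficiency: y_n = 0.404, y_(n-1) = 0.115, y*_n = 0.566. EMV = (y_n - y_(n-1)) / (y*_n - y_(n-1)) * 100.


Murphree vapor efficiency: EMV = (y_n - y_(n-1)) / (y*_n - y_(n-1)) * 100
EMV = (0.404 - 0.115) / (0.566 - 0.115) * 100 = 0.289 / 0.451 * 100 = 64.08

64.08 %


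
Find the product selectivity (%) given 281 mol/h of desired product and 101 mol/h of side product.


Selectivity = desired / (desired + undesired) * 100
Total products = 281 + 101 = 382 mol/h
S = 281 / 382 * 100
= 0.7356 * 100
= 73.56 %

73.56 %


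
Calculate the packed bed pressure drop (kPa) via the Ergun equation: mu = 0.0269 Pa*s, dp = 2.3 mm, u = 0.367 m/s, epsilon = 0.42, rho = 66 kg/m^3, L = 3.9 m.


dp = 2.3 mm = 0.0023 m
Viscous term = 150*0.0269*0.367*(1-0.42)^2 / (0.0023^2*0.42^3) = 1271050
Inertial term = 1.75*66*0.367^2*(1-0.42) / (0.0023*0.42^3) = 52950.1
dP/L = 1271050 + 52950.1 = 1324000 Pa/m
dP = 1324000 * 3.9 / 1000 = 5164 kPa

5164 kPa


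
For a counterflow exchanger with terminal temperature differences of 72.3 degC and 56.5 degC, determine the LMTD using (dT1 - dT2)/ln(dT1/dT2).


LMTD = (dT1 - dT2) / ln(dT1/dT2)
= (72.3 - 56.5) / ln(72.3 / 56.5) = 15.8 / 0.246583 = 64.08

64.08 degC


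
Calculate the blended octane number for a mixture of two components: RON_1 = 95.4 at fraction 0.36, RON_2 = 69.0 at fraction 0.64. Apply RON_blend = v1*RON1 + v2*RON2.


Linear blending: RON_blend = sum(vi * RONi)
Contribution 1: 0.36 * 95.4 = 34.344
Contribution 2: 0.64 * 69.0 = 44.16
RON_blend = 34.344 + 44.16 = 78.504

78.504


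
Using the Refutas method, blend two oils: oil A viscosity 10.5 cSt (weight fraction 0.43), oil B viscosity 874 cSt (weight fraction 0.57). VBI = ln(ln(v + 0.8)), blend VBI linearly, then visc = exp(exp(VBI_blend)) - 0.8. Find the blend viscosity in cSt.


Refutas method: VBN_i = 14.534*ln(ln(visc_i + 0.8)) + 10.975, blended linearly by mass fraction; since VBN is linear in VBI_i = ln(ln(visc_i + 0.8)) and the fractions sum to 1, blend VBI directly: visc = exp(exp(VBI_blend)) - 0.8
VBI_1 = ln(ln(10.5 + 0.8)) = 0.88575
VBI_2 = ln(ln(874 + 0.8)) = 1.91309
VBI_blend = 0.43 * 0.88575 + 0.57 * 1.91309 = 1.47133
visc_blend = exp(exp(1.47133)) - 0.8 = 77.07

77.07 cSt


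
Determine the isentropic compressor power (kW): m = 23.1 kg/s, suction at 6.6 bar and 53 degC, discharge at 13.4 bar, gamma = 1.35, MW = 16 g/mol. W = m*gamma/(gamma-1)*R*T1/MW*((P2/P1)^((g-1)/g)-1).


Isentropic work: W = m*(gamma/(gamma-1))*(R*T1/MW)*((P2/P1)^((gamma-1)/gamma) - 1)
T1 = 53 + 273.15 = 326.15 K
Pressure ratio = 13.4 / 6.6 = 2.0303
Exponent = (1.35 - 1)/1.35 = 0.259259
(P2/P1)^exp - 1 = 2.0303^0.259259 - 1 = 0.201539
W = 23.1 * 1.35 / 0.35 * 8.314 * 326.15 / 16 * 0.201539 = 3043

3043 kW


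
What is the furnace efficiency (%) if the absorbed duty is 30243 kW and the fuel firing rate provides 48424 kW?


Furnace efficiency = Q_absorbed / Q_fuel * 100
= 30243 / 48424 * 100 = 62.45

62.45 %


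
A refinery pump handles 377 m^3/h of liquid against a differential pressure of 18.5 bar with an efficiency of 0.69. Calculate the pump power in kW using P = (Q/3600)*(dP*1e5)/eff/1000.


Q = 377 / 3600 = 0.104722 m^3/s
P = 0.104722 * (18.5 * 1e5) / 0.69 / 1000 = 280.8

280.8 kW


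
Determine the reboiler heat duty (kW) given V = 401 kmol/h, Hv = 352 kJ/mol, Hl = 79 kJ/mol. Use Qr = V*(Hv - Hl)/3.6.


Qr = 401 * (352 - 79) / 3.6 = 401 * 273 / 3.6 = 30410

30410 kW


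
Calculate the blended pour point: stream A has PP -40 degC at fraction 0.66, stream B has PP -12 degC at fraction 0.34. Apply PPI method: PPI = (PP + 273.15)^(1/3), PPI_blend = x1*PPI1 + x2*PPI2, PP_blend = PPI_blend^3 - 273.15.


PPI_1 = (-40 + 273.15)^(1/3) = 6.15477
PPI_2 = (-12 + 273.15)^(1/3) = 6.391901
PPI_blend = 0.66 * 6.15477 + 0.34 * 6.391901 = 6.235395
PP_blend = 6.235395^3 - 273.15 = 242.4331 - 273.15 = -30.72

-30.72 degC


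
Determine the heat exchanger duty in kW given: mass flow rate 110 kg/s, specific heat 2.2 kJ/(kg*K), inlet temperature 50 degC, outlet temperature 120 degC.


Q = m_dot * cp * delta_T
delta_T = 120 - 50 = 70 K
Q = 110 * 2.2 * 70
= 242 * 70
= 16940 kW

16940 kW


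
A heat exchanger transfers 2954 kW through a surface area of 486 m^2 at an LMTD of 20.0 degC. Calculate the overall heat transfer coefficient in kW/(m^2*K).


From Q = U*A*LMTD, U = Q / (A * LMTD)
U = 2954 / (486 * 20.0) = 2954 / 9720 = 0.3039

0.3039 kW/(m^2*K)


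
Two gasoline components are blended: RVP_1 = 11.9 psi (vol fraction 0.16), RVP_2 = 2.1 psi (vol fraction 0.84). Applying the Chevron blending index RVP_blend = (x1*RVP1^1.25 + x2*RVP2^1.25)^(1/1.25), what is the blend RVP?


Chevron index: RVP_blend = (sum xi*RVPi^1.25)^(1/1.25)
RVP^1.25 terms: 0.16 * 11.9^1.25 + 0.84 * 2.1^1.25 = 5.65984
RVP_blend = 5.65984^(1/1.25) = 4.002

4.002 psi


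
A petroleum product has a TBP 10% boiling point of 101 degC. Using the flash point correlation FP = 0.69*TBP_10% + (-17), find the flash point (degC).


FP = 0.69 * 101 + (-17) = 52.69

52.69 degC


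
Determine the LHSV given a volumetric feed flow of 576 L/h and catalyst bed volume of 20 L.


LHSV = volumetric feed rate / catalyst volume
= 576 L/h / 20 L
= 28.80 h^-1

28.80 h^-1


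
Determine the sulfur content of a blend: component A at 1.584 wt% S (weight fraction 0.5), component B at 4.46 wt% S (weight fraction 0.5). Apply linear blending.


Linear sulfur blending: S_blend = x1*S1 + x2*S2
Contribution 1: 0.5 * 1.584 = 0.792 wt%
Contribution 2: 0.5 * 4.46 = 2.23 wt%
S_blend = 0.792 + 2.23 = 3.022

3.022 wt%


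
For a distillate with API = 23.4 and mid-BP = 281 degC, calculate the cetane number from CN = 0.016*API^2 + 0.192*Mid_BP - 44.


CN = 0.016 * 23.4^2 + 0.192 * 281 - 44
CN = 8.76096 + 53.952 - 44 = 18.71296

18.71296


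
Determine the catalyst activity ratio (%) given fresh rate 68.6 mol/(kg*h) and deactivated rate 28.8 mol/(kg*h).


Activity (%) = (rate_used / rate_fresh) * 100
rate_used = 28.8, rate_fresh = 68.6
= (28.8 / 68.6) * 100
= 0.4198 * 100 = 41.98

41.98 %


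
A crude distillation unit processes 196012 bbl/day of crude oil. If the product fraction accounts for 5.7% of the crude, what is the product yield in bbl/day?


Crude throughput = 196012 bbl/day
Fraction yield = 5.7%
yield = throughput * fraction / 100
yield = 196012 * 5.7 / 100 = 11172.684

11172.684 bbl/day


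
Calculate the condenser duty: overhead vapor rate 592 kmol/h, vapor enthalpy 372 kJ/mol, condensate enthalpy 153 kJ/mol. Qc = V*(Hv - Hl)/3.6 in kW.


Qc = 592 * (372 - 153) / 3.6 = 592 * 219 / 3.6 = 36010

36010 kW


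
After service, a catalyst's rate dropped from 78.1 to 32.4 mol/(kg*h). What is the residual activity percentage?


Activity (%) = (rate_used / rate_fresh) * 100
rate_used = 32.4, rate_fresh = 78.1
= (32.4 / 78.1) * 100
= 0.4149 * 100 = 41.49

41.49 %


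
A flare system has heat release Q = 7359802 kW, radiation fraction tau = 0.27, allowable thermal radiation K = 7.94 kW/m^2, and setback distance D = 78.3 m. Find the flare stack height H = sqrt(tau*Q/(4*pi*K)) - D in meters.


tau*Q/(4*pi*K) = 0.27 * 7359802 / (4 * pi * 7.94) = 19915.9
sqrt(19915.9) = 141.124
H = 141.124 - 78.3 = 62.82

62.82 m


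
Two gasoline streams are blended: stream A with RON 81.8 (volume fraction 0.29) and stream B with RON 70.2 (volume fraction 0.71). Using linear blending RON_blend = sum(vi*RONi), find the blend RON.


Linear blending: RON_blend = sum(vi * RONi)
Contribution 1: 0.29 * 81.8 = 23.722
Contribution 2: 0.71 * 70.2 = 49.842
RON_blend = 23.722 + 49.842 = 73.564

73.564


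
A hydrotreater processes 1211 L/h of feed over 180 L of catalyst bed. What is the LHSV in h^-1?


LHSV = volumetric feed rate / catalyst volume
= 1211 L/h / 180 L
= 6.728 h^-1

6.728 h^-1


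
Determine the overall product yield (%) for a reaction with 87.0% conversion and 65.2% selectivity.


Overall yield = conversion (%) * selectivity (%) / 100
Conversion = 87.0%, Selectivity = 65.2%
Y = 87.0 * 65.2 / 100
= 56.724 %

56.724 %


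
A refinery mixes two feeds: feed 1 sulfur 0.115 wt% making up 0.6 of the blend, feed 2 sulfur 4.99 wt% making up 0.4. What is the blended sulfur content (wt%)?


Linear sulfur blending: S_blend = x1*S1 + x2*S2
Contribution 1: 0.6 * 0.115 = 0.069 wt%
Contribution 2: 0.4 * 4.99 = 1.996 wt%
S_blend = 0.069 + 1.996 = 2.065

2.065 wt%


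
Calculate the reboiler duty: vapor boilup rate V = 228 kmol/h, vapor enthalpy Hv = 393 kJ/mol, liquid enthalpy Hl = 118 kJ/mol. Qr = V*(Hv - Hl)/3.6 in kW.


Qr = 228 * (393 - 118) / 3.6 = 228 * 275 / 3.6 = 17420

17420 kW


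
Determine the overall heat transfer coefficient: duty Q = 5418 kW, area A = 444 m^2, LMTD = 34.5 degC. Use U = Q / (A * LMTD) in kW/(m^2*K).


From Q = U*A*LMTD, U = Q / (A * LMTD)
U = 5418 / (444 * 34.5) = 5418 / 15318 = 0.3537

0.3537 kW/(m^2*K)


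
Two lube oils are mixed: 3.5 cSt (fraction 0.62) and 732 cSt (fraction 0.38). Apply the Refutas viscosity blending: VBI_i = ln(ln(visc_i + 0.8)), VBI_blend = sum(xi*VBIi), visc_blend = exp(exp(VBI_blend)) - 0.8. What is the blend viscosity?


Refutas method: VBN_i = 14.534*ln(ln(visc_i + 0.8)) + 10.975, blended linearly by mass fraction; since VBN is linear in VBI_i = ln(ln(visc_i + 0.8)) and the fractions sum to 1, blend VBI directly: visc = exp(exp(VBI_blend)) - 0.8
VBI_1 = ln(ln(3.5 + 0.8)) = 0.377487
VBI_2 = ln(ln(732 + 0.8)) = 1.8866
VBI_blend = 0.62 * 0.377487 + 0.38 * 1.8866 = 0.95095
visc_blend = exp(exp(0.95095)) - 0.8 = 12.51

12.51 cSt


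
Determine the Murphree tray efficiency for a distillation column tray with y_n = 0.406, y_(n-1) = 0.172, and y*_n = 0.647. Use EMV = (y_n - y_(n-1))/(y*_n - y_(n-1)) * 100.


Murphree vapor efficiency: EMV = (y_n - y_(n-1)) / (y*_n - y_(n-1)) * 100
EMV = (0.406 - 0.172) / (0.647 - 0.172) * 100 = 0.234 / 0.475 * 100 = 49.26

49.26 %


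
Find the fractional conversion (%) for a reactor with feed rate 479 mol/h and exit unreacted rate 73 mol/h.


X = (F_in - F_out) / F_in * 100
Moles reacted = 479 - 73 = 406
X = 406 / 479 * 100
= 0.8476 * 100
= 84.76 %

84.76 %


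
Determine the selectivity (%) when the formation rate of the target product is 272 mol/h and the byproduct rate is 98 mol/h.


Selectivity = desired / (desired + undesired) * 100
Total products = 272 + 98 = 370 mol/h
S = 272 / 370 * 100
= 0.7351 * 100
= 73.51 %

73.51 %


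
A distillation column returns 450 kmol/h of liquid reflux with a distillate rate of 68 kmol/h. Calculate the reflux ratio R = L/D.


Reflux ratio definition: R = L / D (liquid returned / distillate withdrawn)
L = 450 kmol/h, D = 68 kmol/h
R = 450 / 68 = 6.618

6.618


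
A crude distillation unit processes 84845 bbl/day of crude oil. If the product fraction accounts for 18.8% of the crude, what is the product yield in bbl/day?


Crude throughput = 84845 bbl/day
Fraction yield = 18.8%
yield = throughput * fraction / 100
yield = 84845 * 18.8 / 100 = 15950.86

15950.86 bbl/day
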